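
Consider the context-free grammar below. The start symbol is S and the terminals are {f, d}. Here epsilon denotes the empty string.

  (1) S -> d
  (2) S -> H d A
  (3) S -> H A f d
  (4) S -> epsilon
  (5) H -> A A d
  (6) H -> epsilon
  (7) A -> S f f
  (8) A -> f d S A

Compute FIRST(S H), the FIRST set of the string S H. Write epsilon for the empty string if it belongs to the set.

{epsilon, d, f}

FIRST(S): from S->d we get {d}; from S->H d A we get {d, f}; from S->H A f d we get {d, f}; from S->epsilon we get {epsilon}. So FIRST(S) = {epsilon, d, f}.
FIRST(A): from A->S f f we get {d, f}; from A->f d S A we get {f}. So FIRST(A) = {d, f}.
FIRST(H): from H->A A d we get {d, f}; from H->epsilon we get {epsilon}. So FIRST(H) = {epsilon, d, f}.
FIRST(S H): take FIRST of each symbol in turn, carrying on past any symbol whose FIRST contains epsilon; result {epsilon, d, f}.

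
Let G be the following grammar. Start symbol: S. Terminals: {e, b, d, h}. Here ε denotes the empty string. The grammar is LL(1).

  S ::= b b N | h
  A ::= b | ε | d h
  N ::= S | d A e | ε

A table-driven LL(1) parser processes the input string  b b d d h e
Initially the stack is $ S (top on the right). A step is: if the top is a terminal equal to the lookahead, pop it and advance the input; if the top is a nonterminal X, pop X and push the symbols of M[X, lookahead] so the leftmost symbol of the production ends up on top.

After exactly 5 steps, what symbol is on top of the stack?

A

     Stack    Input          Action
  1  $ S      b b d d h e $  expand S ::= b b N
  2  $ N b b  b b d d h e $  match b
  3  $ N b    b d d h e $    match b
  4  $ N      d d h e $      expand N ::= d A e
  5  $ e A d  d d h e $      match d
Stack after step 5: $ e A (top = A).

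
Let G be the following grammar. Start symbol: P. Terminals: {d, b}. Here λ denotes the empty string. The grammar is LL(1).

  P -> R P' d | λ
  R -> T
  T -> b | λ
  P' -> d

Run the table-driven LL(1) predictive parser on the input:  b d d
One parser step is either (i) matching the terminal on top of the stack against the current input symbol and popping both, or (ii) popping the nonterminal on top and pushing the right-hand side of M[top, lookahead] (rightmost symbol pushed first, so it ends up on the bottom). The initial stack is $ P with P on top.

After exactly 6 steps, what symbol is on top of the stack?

step 1: stack=$ P  input=b d d $  — expand P -> R P' d
step 2: stack=$ d P' R  input=b d d $  — expand R -> T
step 3: stack=$ d P' T  input=b d d $  — expand T -> b
step 4: stack=$ d P' b  input=b d d $  — match b
step 5: stack=$ d P'  input=d d $  — expand P' -> d
step 6: stack=$ d d  input=d d $  — match d
Stack after step 6: $ d (top = d).

d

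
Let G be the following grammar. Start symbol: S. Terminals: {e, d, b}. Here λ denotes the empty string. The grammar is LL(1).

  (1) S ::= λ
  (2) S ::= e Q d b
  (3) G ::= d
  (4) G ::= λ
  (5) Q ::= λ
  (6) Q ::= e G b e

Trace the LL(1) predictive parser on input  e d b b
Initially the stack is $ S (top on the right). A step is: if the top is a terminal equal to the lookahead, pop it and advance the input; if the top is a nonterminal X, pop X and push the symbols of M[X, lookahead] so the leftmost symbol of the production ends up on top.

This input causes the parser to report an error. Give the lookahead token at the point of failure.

     Stack      Input      Action
  1  $ S        e d b b $  expand S ::= e Q d b
  2  $ b d Q e  e d b b $  match e
  3  $ b d Q    d b b $    expand Q ::= λ
  4  $ b d      d b b $    match d
  5  $ b        b b $      match b
  6  $          b $        error: stack empty but input remains

b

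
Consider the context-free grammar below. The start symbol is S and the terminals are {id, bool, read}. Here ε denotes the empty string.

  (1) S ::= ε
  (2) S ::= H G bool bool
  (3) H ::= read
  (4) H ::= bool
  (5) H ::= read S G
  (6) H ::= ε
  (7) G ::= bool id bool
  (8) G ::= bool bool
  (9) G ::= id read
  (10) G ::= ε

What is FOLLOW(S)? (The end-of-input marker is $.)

FIRST(H) = {ε, bool, read}
FIRST(G) = {ε, bool, id}
FIRST(S) = {ε, bool, id, read}  (via H G bool bool)
FOLLOW(S) includes $ since S is the start symbol.
FOLLOW(H): in S::=H G bool bool, H is followed by G bool bool with FIRST {bool, id}. Thus FOLLOW(H) = {bool, id}.
FOLLOW(S): in H::=read S G, S is followed by G with FIRST {ε, bool, id}; in H::=read S G, the suffix after S is nullable, so FOLLOW(S) ⊇ FOLLOW(H) = {bool, id}. Thus FOLLOW(S) = {$, bool, id}.
FOLLOW(G): in S::=H G bool bool, G is followed by bool bool with FIRST {bool}; in H::=read S G, the suffix after G is empty, so FOLLOW(G) ⊇ FOLLOW(H) = {bool, id}. Thus FOLLOW(G) = {bool, id}.

{$, bool, id}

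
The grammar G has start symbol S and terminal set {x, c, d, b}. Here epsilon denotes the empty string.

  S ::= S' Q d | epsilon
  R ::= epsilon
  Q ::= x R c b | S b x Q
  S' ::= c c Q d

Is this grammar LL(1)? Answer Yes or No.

Yes

FIRST(S) = {epsilon, c}
FIRST(R) = {epsilon}
FIRST(Q) = {b, c, x}
FIRST(S') = {c}
FOLLOW(S) = {$, b}
FOLLOW(R) = {c}
FOLLOW(Q) = {d}
FOLLOW(S') = {b, c, x}
Each cell of M receives at most one production.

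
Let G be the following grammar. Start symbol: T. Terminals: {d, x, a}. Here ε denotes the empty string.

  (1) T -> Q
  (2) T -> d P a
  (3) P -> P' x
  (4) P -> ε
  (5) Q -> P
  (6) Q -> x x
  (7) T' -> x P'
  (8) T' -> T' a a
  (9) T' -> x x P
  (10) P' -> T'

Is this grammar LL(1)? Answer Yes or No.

FIRST(T) = {ε, d, x}
FIRST(P) = {ε, x}
FIRST(Q) = {ε, x}
FIRST(T') = {x}
FIRST(P') = {x}
FOLLOW(T) = {$}
FOLLOW(P) = {$, a, x}
FOLLOW(Q) = {$}
FOLLOW(T') = {a, x}
FOLLOW(P') = {a, x}
Cell M[P, x] receives both P -> P' x and P -> ε — the grammar is not LL(1).

No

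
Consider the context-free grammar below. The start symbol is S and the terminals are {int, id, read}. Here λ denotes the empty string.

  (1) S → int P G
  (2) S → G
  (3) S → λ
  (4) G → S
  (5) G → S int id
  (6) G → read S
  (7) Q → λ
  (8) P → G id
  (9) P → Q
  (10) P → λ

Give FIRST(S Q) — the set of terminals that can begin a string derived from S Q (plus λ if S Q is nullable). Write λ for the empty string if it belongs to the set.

FIRST(Q) = {λ}
FIRST(S) = {λ, int, read}  (via G)
FIRST(G) = {λ, int, read}  (via S, S int id)
FIRST(P) = {λ, id, int, read}  (via G id, Q)
FIRST(S Q): take FIRST of each symbol in turn, carrying on past any symbol whose FIRST contains λ; result {λ, int, read}.

{λ, int, read}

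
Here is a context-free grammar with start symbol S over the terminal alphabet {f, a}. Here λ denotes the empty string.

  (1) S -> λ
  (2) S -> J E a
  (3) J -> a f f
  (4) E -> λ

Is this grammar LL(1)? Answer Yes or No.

FIRST(S) = {λ, a}
FIRST(J) = {a}
FIRST(E) = {λ}
FOLLOW(S) = {$}
FOLLOW(J) = {a}
FOLLOW(E) = {a}
Each cell of M receives at most one production.

Yes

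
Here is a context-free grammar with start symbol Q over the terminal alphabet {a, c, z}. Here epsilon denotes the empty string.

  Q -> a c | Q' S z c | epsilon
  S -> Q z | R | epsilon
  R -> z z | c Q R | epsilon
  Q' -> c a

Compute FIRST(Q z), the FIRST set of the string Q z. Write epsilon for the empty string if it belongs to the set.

FIRST(R) = {epsilon, c, z}
FIRST(Q') = {c}
FIRST(Q) = {epsilon, a, c}  (via Q' S z c)
FIRST(S) = {epsilon, a, c, z}  (via Q z, R)
FIRST(Q z): take FIRST of each symbol in turn, carrying on past any symbol whose FIRST contains epsilon; result {a, c, z}.

{a, c, z}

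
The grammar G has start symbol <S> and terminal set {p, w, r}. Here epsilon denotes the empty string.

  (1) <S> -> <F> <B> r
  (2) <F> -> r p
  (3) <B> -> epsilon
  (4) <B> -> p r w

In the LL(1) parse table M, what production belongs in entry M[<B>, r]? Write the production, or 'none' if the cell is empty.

<B> -> epsilon

FIRST(<F>) = {r}
FIRST(<B>) = {epsilon, p}
FIRST(<S>) = {r}  (via <F> <B> r)
FOLLOW(<S>) includes $ since <S> is the start symbol.
FOLLOW(<B>): in <S>-><F> <B> r, <B> is followed by r with FIRST {r}. Thus FOLLOW(<B>) = {r}.
For <B> -> epsilon: FIRST(epsilon) = {epsilon}, so it goes in M[<B>, t] for t ∈ {}; since epsilon ∈ FIRST, also for every t ∈ FOLLOW(<B>) = {r}.
For <B> -> p r w: FIRST(p r w) = {p}, so it goes in M[<B>, t] for t ∈ {p}.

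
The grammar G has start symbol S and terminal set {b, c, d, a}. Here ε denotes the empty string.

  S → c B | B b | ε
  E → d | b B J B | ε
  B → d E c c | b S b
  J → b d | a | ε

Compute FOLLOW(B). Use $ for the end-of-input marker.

FIRST(E) = {ε, b, d}
FIRST(B) = {b, d}
FIRST(J) = {ε, a, b}
FIRST(S) = {ε, b, c, d}  (via B b)
FOLLOW(S) includes $ since S is the start symbol.
FOLLOW(S): in B→b S b, S is followed by b with FIRST {b}. Thus FOLLOW(S) = {$, b}.
FOLLOW(E): in B→d E c c, E is followed by c c with FIRST {c}. Thus FOLLOW(E) = {c}.
FOLLOW(B): in S→c B, the suffix after B is empty, so FOLLOW(B) ⊇ FOLLOW(S) = {$, b}; in S→B b, B is followed by b with FIRST {b}; in E→b B J B (occurrence 1), B is followed by J B with FIRST {a, b, d}; in E→b B J B (occurrence 2), the suffix after B is empty, so FOLLOW(B) ⊇ FOLLOW(E) = {c}. Thus FOLLOW(B) = {$, a, b, c, d}.
FOLLOW(J): in E→b B J B, J is followed by B with FIRST {b, d}. Thus FOLLOW(J) = {b, d}.

{$, a, b, c, d}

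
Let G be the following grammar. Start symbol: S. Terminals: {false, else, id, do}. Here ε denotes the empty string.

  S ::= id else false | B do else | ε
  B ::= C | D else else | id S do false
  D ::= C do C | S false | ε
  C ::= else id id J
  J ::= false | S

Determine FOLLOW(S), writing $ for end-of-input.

{$, do, else, false}

FIRST(C): from C::=else id id J we get {else}. So FIRST(C) = {else}.
FIRST(S): from S::=id else false we get {id}; from S::=B do else we get {else, false, id}; from S::=ε we get {ε}. So FIRST(S) = {ε, else, false, id}.
FIRST(D): from D::=C do C we get {else}; from D::=S false we get {else, false, id}; from D::=ε we get {ε}. So FIRST(D) = {ε, else, false, id}.
FIRST(J): from J::=false we get {false}; from J::=S we get {ε, else, false, id}. So FIRST(J) = {ε, else, false, id}.
FIRST(B): from B::=C we get {else}; from B::=D else else we get {else, false, id}; from B::=id S do false we get {id}. So FIRST(B) = {else, false, id}.
FOLLOW(S) includes $ since S is the start symbol.
FOLLOW(B): in S::=B do else, B is followed by do else with FIRST {do}. Thus FOLLOW(B) = {do}.
FOLLOW(D): in B::=D else else, D is followed by else else with FIRST {else}. Thus FOLLOW(D) = {else}.
FOLLOW(C): in B::=C, the suffix after C is empty, so FOLLOW(C) ⊇ FOLLOW(B) = {do}; in D::=C do C (occurrence 1), C is followed by do C with FIRST {do}; in D::=C do C (occurrence 2), the suffix after C is empty, so FOLLOW(C) ⊇ FOLLOW(D) = {else}. Thus FOLLOW(C) = {do, else}.
FOLLOW(J): in C::=else id id J, the suffix after J is empty, so FOLLOW(J) ⊇ FOLLOW(C) = {do, else}. Thus FOLLOW(J) = {do, else}.
FOLLOW(S): in B::=id S do false, S is followed by do false with FIRST {do}; in D::=S false, S is followed by false with FIRST {false}; in J::=S, the suffix after S is empty, so FOLLOW(S) ⊇ FOLLOW(J) = {do, else}. Thus FOLLOW(S) = {$, do, else, false}.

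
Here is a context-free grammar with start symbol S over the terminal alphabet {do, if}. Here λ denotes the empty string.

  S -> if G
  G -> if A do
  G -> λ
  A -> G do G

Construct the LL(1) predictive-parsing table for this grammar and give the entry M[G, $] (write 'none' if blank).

G -> λ

FIRST(S) = {if}
FIRST(G) = {λ, if}
FIRST(A) = {do, if}  (via G do G)
FOLLOW(S) includes $ since S is the start symbol.
FOLLOW(S): S appears on no right-hand side. Thus FOLLOW(S) = {$}.
FOLLOW(A): in G->if A do, A is followed by do with FIRST {do}. Thus FOLLOW(A) = {do}.
FOLLOW(G): in S->if G, the suffix after G is empty, so FOLLOW(G) ⊇ FOLLOW(S) = {$}; in A->G do G (occurrence 1), G is followed by do G with FIRST {do}; in A->G do G (occurrence 2), the suffix after G is empty, so FOLLOW(G) ⊇ FOLLOW(A) = {do}. Thus FOLLOW(G) = {$, do}.
For G -> if A do: FIRST(if A do) = {if}, so it goes in M[G, t] for t ∈ {if}.
For G -> λ: FIRST(λ) = {λ}, so it goes in M[G, t] for t ∈ {}; since λ ∈ FIRST, also for every t ∈ FOLLOW(G) = {$, do}.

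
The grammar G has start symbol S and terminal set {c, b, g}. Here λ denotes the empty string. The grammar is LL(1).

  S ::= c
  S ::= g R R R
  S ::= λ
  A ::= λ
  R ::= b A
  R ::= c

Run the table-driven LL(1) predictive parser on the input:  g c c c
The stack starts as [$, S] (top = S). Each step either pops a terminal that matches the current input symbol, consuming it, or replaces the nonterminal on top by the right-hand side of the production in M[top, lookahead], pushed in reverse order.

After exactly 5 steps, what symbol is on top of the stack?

step 1: stack=$ S  input=g c c c $  — expand S ::= g R R R
step 2: stack=$ R R R g  input=g c c c $  — match g
step 3: stack=$ R R R  input=c c c $  — expand R ::= c
step 4: stack=$ R R c  input=c c c $  — match c
step 5: stack=$ R R  input=c c $  — expand R ::= c
Stack after step 5: $ R c (top = c).

c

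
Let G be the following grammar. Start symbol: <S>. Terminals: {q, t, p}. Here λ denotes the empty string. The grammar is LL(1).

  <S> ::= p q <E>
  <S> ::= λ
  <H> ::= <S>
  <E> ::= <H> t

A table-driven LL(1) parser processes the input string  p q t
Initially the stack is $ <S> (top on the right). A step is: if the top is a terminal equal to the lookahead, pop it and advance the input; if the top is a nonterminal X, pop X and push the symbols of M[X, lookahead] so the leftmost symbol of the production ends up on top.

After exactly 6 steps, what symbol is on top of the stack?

t

step 1: stack=$ <S>  input=p q t $  — expand <S> ::= p q <E>
step 2: stack=$ <E> q p  input=p q t $  — match p
step 3: stack=$ <E> q  input=q t $  — match q
step 4: stack=$ <E>  input=t $  — expand <E> ::= <H> t
step 5: stack=$ t <H>  input=t $  — expand <H> ::= <S>
step 6: stack=$ t <S>  input=t $  — expand <S> ::= λ
Stack after step 6: $ t (top = t).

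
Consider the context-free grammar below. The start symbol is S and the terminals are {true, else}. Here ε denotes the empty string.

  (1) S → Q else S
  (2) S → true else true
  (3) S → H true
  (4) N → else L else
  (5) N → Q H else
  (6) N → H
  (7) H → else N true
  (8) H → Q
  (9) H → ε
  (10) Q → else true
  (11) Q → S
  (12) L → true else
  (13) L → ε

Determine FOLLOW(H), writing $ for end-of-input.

FIRST(L): from L→true else we get {true}; from L→ε we get {ε}. So FIRST(L) = {ε, true}.
FIRST(S): from S→Q else S we get {else, true}; from S→true else true we get {true}; from S→H true we get {else, true}. So FIRST(S) = {else, true}.
FIRST(Q): from Q→else true we get {else}; from Q→S we get {else, true}. So FIRST(Q) = {else, true}.
FIRST(H): from H→else N true we get {else}; from H→Q we get {else, true}; from H→ε we get {ε}. So FIRST(H) = {ε, else, true}.
FIRST(N): from N→else L else we get {else}; from N→Q H else we get {else, true}; from N→H we get {ε, else, true}. So FIRST(N) = {ε, else, true}.
FOLLOW(S) includes $ since S is the start symbol.
FOLLOW(N): in H→else N true, N is followed by true with FIRST {true}. Thus FOLLOW(N) = {true}.
FOLLOW(H): in S→H true, H is followed by true with FIRST {true}; in N→Q H else, H is followed by else with FIRST {else}; in N→H, the suffix after H is empty, so FOLLOW(H) ⊇ FOLLOW(N) = {true}. Thus FOLLOW(H) = {else, true}.
FOLLOW(Q): in S→Q else S, Q is followed by else S with FIRST {else}; in N→Q H else, Q is followed by H else with FIRST {else, true}; in H→Q, the suffix after Q is empty, so FOLLOW(Q) ⊇ FOLLOW(H) = {else, true}. Thus FOLLOW(Q) = {else, true}.
FOLLOW(S): in S→Q else S, the suffix after S is empty (adds nothing new); in Q→S, the suffix after S is empty, so FOLLOW(S) ⊇ FOLLOW(Q) = {else, true}. Thus FOLLOW(S) = {$, else, true}.
FOLLOW(L): in N→else L else, L is followed by else with FIRST {else}. Thus FOLLOW(L) = {else}.

{else, true}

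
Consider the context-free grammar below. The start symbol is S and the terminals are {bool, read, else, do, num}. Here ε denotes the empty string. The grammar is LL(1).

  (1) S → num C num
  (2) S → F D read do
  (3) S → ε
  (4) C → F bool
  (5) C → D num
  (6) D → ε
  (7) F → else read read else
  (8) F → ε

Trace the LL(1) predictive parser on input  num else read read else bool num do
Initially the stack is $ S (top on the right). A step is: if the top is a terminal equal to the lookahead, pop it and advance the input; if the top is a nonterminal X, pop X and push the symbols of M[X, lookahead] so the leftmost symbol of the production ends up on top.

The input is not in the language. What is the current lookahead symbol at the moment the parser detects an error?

do

      Stack                           Input                                  Action
   1  $ S                             num else read read else bool num do $  expand S → num C num
   2  $ num C num                     num else read read else bool num do $  match num
   3  $ num C                         else read read else bool num do $      expand C → F bool
   4  $ num bool F                    else read read else bool num do $      expand F → else read read else
   5  $ num bool else read read else  else read read else bool num do $      match else
   6  $ num bool else read read       read read else bool num do $           match read
   7  $ num bool else read            read else bool num do $                match read
   8  $ num bool else                 else bool num do $                     match else
   9  $ num bool                      bool num do $                          match bool
  10  $ num                           num do $                               match num
  11  $                               do $                                   error: stack empty but input remains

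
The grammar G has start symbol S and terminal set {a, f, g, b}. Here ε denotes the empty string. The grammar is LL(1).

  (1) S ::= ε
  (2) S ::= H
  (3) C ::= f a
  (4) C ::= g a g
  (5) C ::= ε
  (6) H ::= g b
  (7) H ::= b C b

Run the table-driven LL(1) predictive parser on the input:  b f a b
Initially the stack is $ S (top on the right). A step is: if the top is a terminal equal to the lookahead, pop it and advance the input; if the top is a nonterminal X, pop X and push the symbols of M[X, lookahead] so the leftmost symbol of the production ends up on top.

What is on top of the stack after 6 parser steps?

b

step 1: stack=$ S  input=b f a b $  — expand S ::= H
step 2: stack=$ H  input=b f a b $  — expand H ::= b C b
step 3: stack=$ b C b  input=b f a b $  — match b
step 4: stack=$ b C  input=f a b $  — expand C ::= f a
step 5: stack=$ b a f  input=f a b $  — match f
step 6: stack=$ b a  input=a b $  — match a
Stack after step 6: $ b (top = b).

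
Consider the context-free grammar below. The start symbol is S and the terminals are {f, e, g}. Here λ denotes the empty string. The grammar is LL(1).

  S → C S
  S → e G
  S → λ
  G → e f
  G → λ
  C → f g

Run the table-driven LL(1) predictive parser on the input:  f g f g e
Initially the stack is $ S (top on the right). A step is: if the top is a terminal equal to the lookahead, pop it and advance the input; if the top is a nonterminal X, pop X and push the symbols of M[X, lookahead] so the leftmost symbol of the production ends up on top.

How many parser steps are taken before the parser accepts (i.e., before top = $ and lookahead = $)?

      Stack    Input        Action
   1  $ S      f g f g e $  expand S → C S
   2  $ S C    f g f g e $  expand C → f g
   3  $ S g f  f g f g e $  match f
   4  $ S g    g f g e $    match g
   5  $ S      f g e $      expand S → C S
   6  $ S C    f g e $      expand C → f g
   7  $ S g f  f g e $      match f
   8  $ S g    g e $        match g
   9  $ S      e $          expand S → e G
  10  $ G e    e $          match e
  11  $ G      $            expand G → λ
Accept reached after 11 steps.

11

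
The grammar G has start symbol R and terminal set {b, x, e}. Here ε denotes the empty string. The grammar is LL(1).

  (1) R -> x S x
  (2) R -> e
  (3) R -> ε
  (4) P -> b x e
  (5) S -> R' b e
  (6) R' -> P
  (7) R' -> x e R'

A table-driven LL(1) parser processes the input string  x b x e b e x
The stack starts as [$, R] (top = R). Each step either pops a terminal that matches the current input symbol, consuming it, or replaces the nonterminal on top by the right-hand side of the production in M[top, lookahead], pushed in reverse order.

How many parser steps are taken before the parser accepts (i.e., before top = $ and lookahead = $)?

step 1: stack=$ R  input=x b x e b e x $  — expand R -> x S x
step 2: stack=$ x S x  input=x b x e b e x $  — match x
step 3: stack=$ x S  input=b x e b e x $  — expand S -> R' b e
step 4: stack=$ x e b R'  input=b x e b e x $  — expand R' -> P
step 5: stack=$ x e b P  input=b x e b e x $  — expand P -> b x e
step 6: stack=$ x e b e x b  input=b x e b e x $  — match b
step 7: stack=$ x e b e x  input=x e b e x $  — match x
step 8: stack=$ x e b e  input=e b e x $  — match e
step 9: stack=$ x e b  input=b e x $  — match b
step 10: stack=$ x e  input=e x $  — match e
step 11: stack=$ x  input=x $  — match x
Accept reached after 11 steps.

11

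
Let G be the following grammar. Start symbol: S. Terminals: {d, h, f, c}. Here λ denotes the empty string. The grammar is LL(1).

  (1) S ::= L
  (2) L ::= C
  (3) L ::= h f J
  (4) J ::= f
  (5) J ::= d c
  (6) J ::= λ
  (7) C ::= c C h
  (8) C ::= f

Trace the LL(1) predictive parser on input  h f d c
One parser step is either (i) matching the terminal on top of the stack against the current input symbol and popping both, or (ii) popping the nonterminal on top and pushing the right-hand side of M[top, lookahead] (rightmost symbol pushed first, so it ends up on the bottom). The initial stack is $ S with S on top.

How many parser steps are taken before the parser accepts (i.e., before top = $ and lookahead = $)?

7

     Stack    Input      Action
  1  $ S      h f d c $  expand S ::= L
  2  $ L      h f d c $  expand L ::= h f J
  3  $ J f h  h f d c $  match h
  4  $ J f    f d c $    match f
  5  $ J      d c $      expand J ::= d c
  6  $ c d    d c $      match d
  7  $ c      c $        match c
Accept reached after 7 steps.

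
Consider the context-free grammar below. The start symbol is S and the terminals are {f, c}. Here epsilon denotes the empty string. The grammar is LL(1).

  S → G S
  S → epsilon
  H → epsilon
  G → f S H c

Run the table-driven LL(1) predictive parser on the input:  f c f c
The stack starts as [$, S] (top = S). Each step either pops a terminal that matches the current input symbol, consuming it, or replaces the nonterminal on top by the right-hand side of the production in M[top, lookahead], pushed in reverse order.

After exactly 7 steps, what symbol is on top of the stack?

G

     Stack        Input      Action
  1  $ S          f c f c $  expand S → G S
  2  $ S G        f c f c $  expand G → f S H c
  3  $ S c H S f  f c f c $  match f
  4  $ S c H S    c f c $    expand S → epsilon
  5  $ S c H      c f c $    expand H → epsilon
  6  $ S c        c f c $    match c
  7  $ S          f c $      expand S → G S
Stack after step 7: $ S G (top = G).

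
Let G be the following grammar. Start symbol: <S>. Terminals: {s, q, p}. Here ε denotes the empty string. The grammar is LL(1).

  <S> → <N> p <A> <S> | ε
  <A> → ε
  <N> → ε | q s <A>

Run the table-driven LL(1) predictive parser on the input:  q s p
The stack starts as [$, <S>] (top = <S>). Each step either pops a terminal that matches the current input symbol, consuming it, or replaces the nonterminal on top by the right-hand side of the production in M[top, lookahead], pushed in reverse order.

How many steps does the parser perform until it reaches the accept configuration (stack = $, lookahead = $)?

     Stack                Input    Action
  1  $ <S>                q s p $  expand <S> → <N> p <A> <S>
  2  $ <S> <A> p <N>      q s p $  expand <N> → q s <A>
  3  $ <S> <A> p <A> s q  q s p $  match q
  4  $ <S> <A> p <A> s    s p $    match s
  5  $ <S> <A> p <A>      p $      expand <A> → ε
  6  $ <S> <A> p          p $      match p
  7  $ <S> <A>            $        expand <A> → ε
  8  $ <S>                $        expand <S> → ε
Accept reached after 8 steps.

8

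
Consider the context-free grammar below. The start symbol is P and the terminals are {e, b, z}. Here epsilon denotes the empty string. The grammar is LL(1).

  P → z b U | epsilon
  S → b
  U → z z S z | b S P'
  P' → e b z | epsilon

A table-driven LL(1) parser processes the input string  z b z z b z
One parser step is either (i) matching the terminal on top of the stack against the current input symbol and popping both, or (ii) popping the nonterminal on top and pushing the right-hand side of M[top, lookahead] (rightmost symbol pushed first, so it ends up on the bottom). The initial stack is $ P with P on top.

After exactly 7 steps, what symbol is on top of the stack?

b

     Stack      Input          Action
  1  $ P        z b z z b z $  expand P → z b U
  2  $ U b z    z b z z b z $  match z
  3  $ U b      b z z b z $    match b
  4  $ U        z z b z $      expand U → z z S z
  5  $ z S z z  z z b z $      match z
  6  $ z S z    z b z $        match z
  7  $ z S      b z $          expand S → b
Stack after step 7: $ z b (top = b).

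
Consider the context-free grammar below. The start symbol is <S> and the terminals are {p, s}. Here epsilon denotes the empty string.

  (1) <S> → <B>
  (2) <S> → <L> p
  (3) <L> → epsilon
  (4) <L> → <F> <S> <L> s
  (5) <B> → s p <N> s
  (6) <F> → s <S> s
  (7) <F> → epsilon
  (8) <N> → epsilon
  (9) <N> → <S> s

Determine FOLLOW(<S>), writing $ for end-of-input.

{$, p, s}

FIRST(<B>) = {s}
FIRST(<F>) = {epsilon, s}
FIRST(<S>) = {p, s}  (via <B>, <L> p)
FIRST(<L>) = {epsilon, p, s}  (via <F> <S> <L> s)
FIRST(<N>) = {epsilon, p, s}  (via <S> s)
FOLLOW(<S>) includes $ since <S> is the start symbol.
FOLLOW(<S>): in <L>→<F> <S> <L> s, <S> is followed by <L> s with FIRST {p, s}; in <F>→s <S> s, <S> is followed by s with FIRST {s}; in <N>→<S> s, <S> is followed by s with FIRST {s}. Thus FOLLOW(<S>) = {$, p, s}.
FOLLOW(<L>): in <S>→<L> p, <L> is followed by p with FIRST {p}; in <L>→<F> <S> <L> s, <L> is followed by s with FIRST {s}. Thus FOLLOW(<L>) = {p, s}.
FOLLOW(<B>): in <S>→<B>, the suffix after <B> is empty, so FOLLOW(<B>) ⊇ FOLLOW(<S>) = {$, p, s}. Thus FOLLOW(<B>) = {$, p, s}.
FOLLOW(<F>): in <L>→<F> <S> <L> s, <F> is followed by <S> <L> s with FIRST {p, s}. Thus FOLLOW(<F>) = {p, s}.
FOLLOW(<N>): in <B>→s p <N> s, <N> is followed by s with FIRST {s}. Thus FOLLOW(<N>) = {s}.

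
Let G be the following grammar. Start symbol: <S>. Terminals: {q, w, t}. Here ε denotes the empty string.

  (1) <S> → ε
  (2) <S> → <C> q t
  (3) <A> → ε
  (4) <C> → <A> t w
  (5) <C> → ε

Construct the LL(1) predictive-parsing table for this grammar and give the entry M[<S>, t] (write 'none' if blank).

FIRST(<A>) = {ε}
FIRST(<C>) = {ε, t}  (via <A> t w)
FIRST(<S>) = {ε, q, t}  (via <C> q t)
FOLLOW(<S>) includes $ since <S> is the start symbol.
FOLLOW(<S>): <S> appears on no right-hand side. Thus FOLLOW(<S>) = {$}.
For <S> → ε: FIRST(ε) = {ε}, so it goes in M[<S>, t] for t ∈ {}; since ε ∈ FIRST, also for every t ∈ FOLLOW(<S>) = {$}.
For <S> → <C> q t: FIRST(<C> q t) = {q, t}, so it goes in M[<S>, t] for t ∈ {q, t}.

<S> → <C> q t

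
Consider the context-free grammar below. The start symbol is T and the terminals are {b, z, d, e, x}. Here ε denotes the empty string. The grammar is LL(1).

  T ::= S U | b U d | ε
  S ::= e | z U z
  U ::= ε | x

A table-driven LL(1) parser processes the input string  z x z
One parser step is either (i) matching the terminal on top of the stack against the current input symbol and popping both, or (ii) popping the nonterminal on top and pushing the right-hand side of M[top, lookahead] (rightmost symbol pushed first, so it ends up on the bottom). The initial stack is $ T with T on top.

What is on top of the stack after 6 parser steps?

step 1: stack=$ T  input=z x z $  — expand T ::= S U
step 2: stack=$ U S  input=z x z $  — expand S ::= z U z
step 3: stack=$ U z U z  input=z x z $  — match z
step 4: stack=$ U z U  input=x z $  — expand U ::= x
step 5: stack=$ U z x  input=x z $  — match x
step 6: stack=$ U z  input=z $  — match z
Stack after step 6: $ U (top = U).

U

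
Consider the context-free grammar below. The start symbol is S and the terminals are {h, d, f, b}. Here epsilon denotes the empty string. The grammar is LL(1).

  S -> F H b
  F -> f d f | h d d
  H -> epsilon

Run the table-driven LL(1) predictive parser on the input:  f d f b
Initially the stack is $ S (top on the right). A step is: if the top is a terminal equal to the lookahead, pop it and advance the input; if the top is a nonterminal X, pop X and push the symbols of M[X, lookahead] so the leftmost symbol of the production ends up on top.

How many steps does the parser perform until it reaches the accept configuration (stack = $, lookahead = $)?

7

     Stack        Input      Action
  1  $ S          f d f b $  expand S -> F H b
  2  $ b H F      f d f b $  expand F -> f d f
  3  $ b H f d f  f d f b $  match f
  4  $ b H f d    d f b $    match d
  5  $ b H f      f b $      match f
  6  $ b H        b $        expand H -> epsilon
  7  $ b          b $        match b
Accept reached after 7 steps.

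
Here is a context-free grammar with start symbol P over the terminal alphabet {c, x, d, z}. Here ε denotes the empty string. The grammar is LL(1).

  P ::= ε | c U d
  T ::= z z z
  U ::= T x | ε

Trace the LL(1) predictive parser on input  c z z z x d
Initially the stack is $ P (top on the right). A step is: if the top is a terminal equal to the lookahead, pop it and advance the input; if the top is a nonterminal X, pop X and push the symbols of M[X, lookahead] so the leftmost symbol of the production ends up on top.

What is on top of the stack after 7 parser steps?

x

     Stack        Input          Action
  1  $ P          c z z z x d $  expand P ::= c U d
  2  $ d U c      c z z z x d $  match c
  3  $ d U        z z z x d $    expand U ::= T x
  4  $ d x T      z z z x d $    expand T ::= z z z
  5  $ d x z z z  z z z x d $    match z
  6  $ d x z z    z z x d $      match z
  7  $ d x z      z x d $        match z
Stack after step 7: $ d x (top = x).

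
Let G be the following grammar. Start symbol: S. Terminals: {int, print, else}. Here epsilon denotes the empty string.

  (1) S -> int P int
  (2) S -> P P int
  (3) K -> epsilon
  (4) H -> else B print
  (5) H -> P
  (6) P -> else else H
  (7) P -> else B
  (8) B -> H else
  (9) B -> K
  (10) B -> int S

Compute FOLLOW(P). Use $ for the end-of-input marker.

{else, int}

FIRST(K) = {epsilon}
FIRST(P) = {else}
FIRST(S) = {else, int}  (via P P int)
FIRST(H) = {else}  (via P)
FIRST(B) = {epsilon, else, int}  (via H else, K)
FOLLOW(S) includes $ since S is the start symbol.
FOLLOW(S): in B->int S, the suffix after S is empty, so FOLLOW(S) ⊇ FOLLOW(B) = {else, int, print}. Thus FOLLOW(S) = {$, else, int, print}.
FOLLOW(K): in B->K, the suffix after K is empty, so FOLLOW(K) ⊇ FOLLOW(B) = {else, int, print}. Thus FOLLOW(K) = {else, int, print}.
FOLLOW(H): in P->else else H, the suffix after H is empty, so FOLLOW(H) ⊇ FOLLOW(P) = {else, int}; in B->H else, H is followed by else with FIRST {else}. Thus FOLLOW(H) = {else, int}.
FOLLOW(P): in S->int P int, P is followed by int with FIRST {int}; in S->P P int (occurrence 1), P is followed by P int with FIRST {else}; in S->P P int (occurrence 2), P is followed by int with FIRST {int}; in H->P, the suffix after P is empty, so FOLLOW(P) ⊇ FOLLOW(H) = {else, int}. Thus FOLLOW(P) = {else, int}.
FOLLOW(B): in H->else B print, B is followed by print with FIRST {print}; in P->else B, the suffix after B is empty, so FOLLOW(B) ⊇ FOLLOW(P) = {else, int}. Thus FOLLOW(B) = {else, int, print}.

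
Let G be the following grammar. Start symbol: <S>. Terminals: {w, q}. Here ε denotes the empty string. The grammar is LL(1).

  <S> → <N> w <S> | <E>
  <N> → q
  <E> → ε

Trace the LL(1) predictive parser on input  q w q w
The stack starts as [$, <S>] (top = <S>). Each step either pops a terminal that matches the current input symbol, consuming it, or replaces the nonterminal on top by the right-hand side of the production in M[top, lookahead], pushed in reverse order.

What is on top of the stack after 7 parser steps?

     Stack        Input      Action
  1  $ <S>        q w q w $  expand <S> → <N> w <S>
  2  $ <S> w <N>  q w q w $  expand <N> → q
  3  $ <S> w q    q w q w $  match q
  4  $ <S> w      w q w $    match w
  5  $ <S>        q w $      expand <S> → <N> w <S>
  6  $ <S> w <N>  q w $      expand <N> → q
  7  $ <S> w q    q w $      match q
Stack after step 7: $ <S> w (top = w).

w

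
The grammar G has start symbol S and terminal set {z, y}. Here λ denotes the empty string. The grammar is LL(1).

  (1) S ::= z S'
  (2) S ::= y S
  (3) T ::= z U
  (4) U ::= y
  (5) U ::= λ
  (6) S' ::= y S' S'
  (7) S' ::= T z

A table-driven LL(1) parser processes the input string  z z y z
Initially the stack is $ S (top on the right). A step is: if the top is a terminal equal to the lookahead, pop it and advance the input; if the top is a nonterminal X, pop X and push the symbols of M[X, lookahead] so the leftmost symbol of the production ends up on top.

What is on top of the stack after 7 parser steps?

z

step 1: stack=$ S  input=z z y z $  — expand S ::= z S'
step 2: stack=$ S' z  input=z z y z $  — match z
step 3: stack=$ S'  input=z y z $  — expand S' ::= T z
step 4: stack=$ z T  input=z y z $  — expand T ::= z U
step 5: stack=$ z U z  input=z y z $  — match z
step 6: stack=$ z U  input=y z $  — expand U ::= y
step 7: stack=$ z y  input=y z $  — match y
Stack after step 7: $ z (top = z).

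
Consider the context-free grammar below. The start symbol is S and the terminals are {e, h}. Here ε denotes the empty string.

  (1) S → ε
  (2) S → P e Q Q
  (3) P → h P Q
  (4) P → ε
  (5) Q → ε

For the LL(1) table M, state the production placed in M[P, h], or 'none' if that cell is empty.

P → h P Q

FIRST(P): from P→h P Q we get {h}; from P→ε we get {ε}. So FIRST(P) = {ε, h}.
FIRST(Q): from Q→ε we get {ε}. So FIRST(Q) = {ε}.
FIRST(S): from S→ε we get {ε}; from S→P e Q Q we get {e, h}. So FIRST(S) = {ε, e, h}.
FOLLOW(S) includes $ since S is the start symbol.
FOLLOW(P): in S→P e Q Q, P is followed by e Q Q with FIRST {e}; in P→h P Q, P is followed by Q with FIRST {ε}; in P→h P Q, the suffix after P is nullable (adds nothing new). Thus FOLLOW(P) = {e}.
For P → h P Q: FIRST(h P Q) = {h}, so it goes in M[P, t] for t ∈ {h}.
For P → ε: FIRST(ε) = {ε}, so it goes in M[P, t] for t ∈ {}; since ε ∈ FIRST, also for every t ∈ FOLLOW(P) = {e}.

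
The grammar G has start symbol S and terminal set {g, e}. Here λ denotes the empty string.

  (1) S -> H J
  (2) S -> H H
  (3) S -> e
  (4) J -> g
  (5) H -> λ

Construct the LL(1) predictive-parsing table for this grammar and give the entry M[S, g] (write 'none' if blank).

FIRST(J): from J->g we get {g}. So FIRST(J) = {g}.
FIRST(H): from H->λ we get {λ}. So FIRST(H) = {λ}.
FIRST(S): from S->H J we get {g}; from S->H H we get {λ}; from S->e we get {e}. So FIRST(S) = {λ, e, g}.
FOLLOW(S) includes $ since S is the start symbol.
FOLLOW(S): S appears on no right-hand side. Thus FOLLOW(S) = {$}.
For S -> H J: FIRST(H J) = {g}, so it goes in M[S, t] for t ∈ {g}.
For S -> H H: FIRST(H H) = {λ}, so it goes in M[S, t] for t ∈ {}; since λ ∈ FIRST, also for every t ∈ FOLLOW(S) = {$}.
For S -> e: FIRST(e) = {e}, so it goes in M[S, t] for t ∈ {e}.

S -> H J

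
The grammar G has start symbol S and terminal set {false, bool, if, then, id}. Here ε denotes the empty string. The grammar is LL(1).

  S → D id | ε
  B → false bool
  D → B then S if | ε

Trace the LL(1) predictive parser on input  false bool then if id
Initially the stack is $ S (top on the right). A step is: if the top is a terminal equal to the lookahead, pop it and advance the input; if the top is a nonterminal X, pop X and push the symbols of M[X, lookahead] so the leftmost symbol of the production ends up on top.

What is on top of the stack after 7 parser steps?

if

step 1: stack=$ S  input=false bool then if id $  — expand S → D id
step 2: stack=$ id D  input=false bool then if id $  — expand D → B then S if
step 3: stack=$ id if S then B  input=false bool then if id $  — expand B → false bool
step 4: stack=$ id if S then bool false  input=false bool then if id $  — match false
step 5: stack=$ id if S then bool  input=bool then if id $  — match bool
step 6: stack=$ id if S then  input=then if id $  — match then
step 7: stack=$ id if S  input=if id $  — expand S → ε
Stack after step 7: $ id if (top = if).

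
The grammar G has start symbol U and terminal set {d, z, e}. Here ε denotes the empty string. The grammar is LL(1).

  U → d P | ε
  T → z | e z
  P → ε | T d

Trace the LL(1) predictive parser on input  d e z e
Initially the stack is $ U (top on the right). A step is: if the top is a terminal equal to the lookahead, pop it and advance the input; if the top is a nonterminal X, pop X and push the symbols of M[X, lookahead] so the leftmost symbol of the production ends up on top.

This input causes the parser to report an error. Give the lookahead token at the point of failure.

e

step 1: stack=$ U  input=d e z e $  — expand U → d P
step 2: stack=$ P d  input=d e z e $  — match d
step 3: stack=$ P  input=e z e $  — expand P → T d
step 4: stack=$ d T  input=e z e $  — expand T → e z
step 5: stack=$ d z e  input=e z e $  — match e
step 6: stack=$ d z  input=z e $  — match z
step 7: stack=$ d  input=e $  — error: top is terminal d but lookahead is e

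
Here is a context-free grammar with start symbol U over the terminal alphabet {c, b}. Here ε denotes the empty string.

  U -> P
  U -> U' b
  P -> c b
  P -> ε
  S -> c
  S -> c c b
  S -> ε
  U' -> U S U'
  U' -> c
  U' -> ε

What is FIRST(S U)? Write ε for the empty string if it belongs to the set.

{ε, b, c}

FIRST(P) = {ε, c}
FIRST(S) = {ε, c}
FIRST(U) = {ε, b, c}  (via P, U' b)
FIRST(U') = {ε, b, c}  (via U S U')
FIRST(S U): take FIRST of each symbol in turn, carrying on past any symbol whose FIRST contains ε; result {ε, b, c}.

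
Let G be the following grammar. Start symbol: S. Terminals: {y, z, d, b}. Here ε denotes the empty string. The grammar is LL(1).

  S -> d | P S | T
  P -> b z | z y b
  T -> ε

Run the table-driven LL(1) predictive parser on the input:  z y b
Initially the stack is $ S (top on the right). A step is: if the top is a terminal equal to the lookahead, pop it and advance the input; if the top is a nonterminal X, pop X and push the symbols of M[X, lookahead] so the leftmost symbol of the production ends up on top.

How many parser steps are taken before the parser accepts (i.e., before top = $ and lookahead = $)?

7

step 1: stack=$ S  input=z y b $  — expand S -> P S
step 2: stack=$ S P  input=z y b $  — expand P -> z y b
step 3: stack=$ S b y z  input=z y b $  — match z
step 4: stack=$ S b y  input=y b $  — match y
step 5: stack=$ S b  input=b $  — match b
step 6: stack=$ S  input=$  — expand S -> T
step 7: stack=$ T  input=$  — expand T -> ε
Accept reached after 7 steps.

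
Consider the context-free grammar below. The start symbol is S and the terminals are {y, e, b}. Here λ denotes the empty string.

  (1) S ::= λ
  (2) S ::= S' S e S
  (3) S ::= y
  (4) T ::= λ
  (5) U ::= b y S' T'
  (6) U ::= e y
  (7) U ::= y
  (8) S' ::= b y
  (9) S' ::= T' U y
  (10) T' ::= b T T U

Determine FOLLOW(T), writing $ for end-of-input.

FIRST(T): from T::=λ we get {λ}. So FIRST(T) = {λ}.
FIRST(U): from U::=b y S' T' we get {b}; from U::=e y we get {e}; from U::=y we get {y}. So FIRST(U) = {b, e, y}.
FIRST(T'): from T'::=b T T U we get {b}. So FIRST(T') = {b}.
FIRST(S'): from S'::=b y we get {b}; from S'::=T' U y we get {b}. So FIRST(S') = {b}.
FIRST(S): from S::=λ we get {λ}; from S::=S' S e S we get {b}; from S::=y we get {y}. So FIRST(S) = {λ, b, y}.
FOLLOW(S) includes $ since S is the start symbol.
FOLLOW(S): in S::=S' S e S (occurrence 1), S is followed by e S with FIRST {e}; in S::=S' S e S (occurrence 2), the suffix after S is empty (adds nothing new). Thus FOLLOW(S) = {$, e}.
FOLLOW(T): in T'::=b T T U (occurrence 1), T is followed by T U with FIRST {b, e, y}; in T'::=b T T U (occurrence 2), T is followed by U with FIRST {b, e, y}. Thus FOLLOW(T) = {b, e, y}.
FOLLOW(S'): in S::=S' S e S, S' is followed by S e S with FIRST {b, e, y}; in U::=b y S' T', S' is followed by T' with FIRST {b}. Thus FOLLOW(S') = {b, e, y}.
FOLLOW(U): in S'::=T' U y, U is followed by y with FIRST {y}; in T'::=b T T U, the suffix after U is empty, so FOLLOW(U) ⊇ FOLLOW(T') = {b, e, y}. Thus FOLLOW(U) = {b, e, y}.
FOLLOW(T'): in U::=b y S' T', the suffix after T' is empty, so FOLLOW(T') ⊇ FOLLOW(U) = {b, e, y}; in S'::=T' U y, T' is followed by U y with FIRST {b, e, y}. Thus FOLLOW(T') = {b, e, y}.

{b, e, y}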